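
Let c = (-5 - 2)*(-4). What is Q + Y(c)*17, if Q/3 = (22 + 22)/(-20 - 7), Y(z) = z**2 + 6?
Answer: 120826/9 ≈ 13425.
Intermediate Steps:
c = 28 (c = -7*(-4) = 28)
Y(z) = 6 + z**2
Q = -44/9 (Q = 3*((22 + 22)/(-20 - 7)) = 3*(44/(-27)) = 3*(44*(-1/27)) = 3*(-44/27) = -44/9 ≈ -4.8889)
Q + Y(c)*17 = -44/9 + (6 + 28**2)*17 = -44/9 + (6 + 784)*17 = -44/9 + 790*17 = -44/9 + 13430 = 120826/9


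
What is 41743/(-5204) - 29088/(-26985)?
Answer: -325020301/46809980 ≈ -6.9434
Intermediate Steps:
41743/(-5204) - 29088/(-26985) = 41743*(-1/5204) - 29088*(-1/26985) = -41743/5204 + 9696/8995 = -325020301/46809980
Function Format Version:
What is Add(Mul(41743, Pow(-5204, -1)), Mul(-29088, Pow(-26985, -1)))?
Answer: Rational(-325020301, 46809980) ≈ -6.9434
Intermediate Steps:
Add(Mul(41743, Pow(-5204, -1)), Mul(-29088, Pow(-26985, -1))) = Add(Mul(41743, Rational(-1, 5204)), Mul(-29088, Rational(-1, 26985))) = Add(Rational(-41743, 5204), Rational(9696, 8995)) = Rational(-325020301, 46809980)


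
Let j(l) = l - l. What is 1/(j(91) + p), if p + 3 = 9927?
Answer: 1/9924 ≈ 0.00010077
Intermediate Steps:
p = 9924 (p = -3 + 9927 = 9924)
j(l) = 0
1/(j(91) + p) = 1/(0 + 9924) = 1/9924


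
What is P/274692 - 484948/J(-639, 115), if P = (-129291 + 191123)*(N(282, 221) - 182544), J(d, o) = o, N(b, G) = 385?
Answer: -357121423534/7897395 ≈ -45220.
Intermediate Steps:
P = -11263255288 (P = (-129291 + 191123)*(385 - 182544) = 61832*(-182159) = -11263255288)
P/274692 - 484948/J(-639, 115) = -11263255288/274692 - 484948/115 = -11263255288*1/274692 - 484948*1/115 = -2815813822/68673 - 484948/115 = -357121423534/7897395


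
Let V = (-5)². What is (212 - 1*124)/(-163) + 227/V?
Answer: 34801/4075 ≈ 8.5401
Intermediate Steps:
V = 25
(212 - 1*124)/(-163) + 227/V = (212 - 1*124)/(-163) + 227/25 = (212 - 124)*(-1/163) + 227*(1/25) = 88*(-1/163) + 227/25 = -88/163 + 227/25 = 34801/4075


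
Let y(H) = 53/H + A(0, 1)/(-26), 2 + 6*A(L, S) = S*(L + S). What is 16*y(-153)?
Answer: -10820/1989 ≈ -5.4399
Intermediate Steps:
A(L, S) = -1/3 + S*(L + S)/6 (A(L, S) = -1/3 + (S*(L + S))/6 = -1/3 + S*(L + S)/6)
y(H) = 1/156 + 53/H (y(H) = 53/H + (-1/3 + (1/6)*1**2 + (1/6)*0*1)/(-26) = 53/H + (-1/3 + (1/6)*1 + 0)*(-1/26) = 53/H + (-1/3 + 1/6 + 0)*(-1/26) = 53/H - 1/6*(-1/26) = 53/H + 1/156 = 1/156 + 53/H)
16*y(-153) = 16*((1/156)*(8268 - 153)/(-153)) = 16*((1/156)*(-1/153)*8115) = 16*(-2705/7956) = -10820/1989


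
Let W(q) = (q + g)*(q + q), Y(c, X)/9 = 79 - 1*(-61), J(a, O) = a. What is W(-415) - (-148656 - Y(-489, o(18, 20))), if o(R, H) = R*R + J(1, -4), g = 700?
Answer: -86634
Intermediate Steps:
o(R, H) = 1 + R**2 (o(R, H) = R*R + 1 = R**2 + 1 = 1 + R**2)
Y(c, X) = 1260 (Y(c, X) = 9*(79 - 1*(-61)) = 9*(79 + 61) = 9*140 = 1260)
W(q) = 2*q*(700 + q) (W(q) = (q + 700)*(q + q) = (700 + q)*(2*q) = 2*q*(700 + q))
W(-415) - (-148656 - Y(-489, o(18, 20))) = 2*(-415)*(700 - 415) - (-148656 - 1*1260) = 2*(-415)*285 - (-148656 - 1260) = -236550 - 1*(-149916) = -236550 + 149916 = -86634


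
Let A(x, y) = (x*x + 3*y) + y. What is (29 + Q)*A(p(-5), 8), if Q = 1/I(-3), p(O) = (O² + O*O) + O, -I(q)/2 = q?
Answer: 359975/6 ≈ 59996.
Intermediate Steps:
I(q) = -2*q
p(O) = O + 2*O² (p(O) = (O² + O²) + O = 2*O² + O = O + 2*O²)
A(x, y) = x² + 4*y (A(x, y) = (x² + 3*y) + y = x² + 4*y)
Q = ⅙ (Q = 1/(-2*(-3)) = 1/6 = ⅙ ≈ 0.16667)
(29 + Q)*A(p(-5), 8) = (29 + ⅙)*((-5*(1 + 2*(-5)))² + 4*8) = 175*((-5*(1 - 10))² + 32)/6 = 175*((-5*(-9))² + 32)/6 = 175*(45² + 32)/6 = 175*(2025 + 32)/6 = (175/6)*2057 = 359975/6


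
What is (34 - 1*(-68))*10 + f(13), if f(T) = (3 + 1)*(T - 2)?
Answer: 1064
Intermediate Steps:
f(T) = -8 + 4*T (f(T) = 4*(-2 + T) = -8 + 4*T)
(34 - 1*(-68))*10 + f(13) = (34 - 1*(-68))*10 + (-8 + 4*13) = (34 + 68)*10 + (-8 + 52) = 102*10 + 44 = 1020 + 44 = 1064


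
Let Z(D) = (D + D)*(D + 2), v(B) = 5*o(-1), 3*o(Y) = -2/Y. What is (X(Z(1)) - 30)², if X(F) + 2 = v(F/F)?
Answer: 7396/9 ≈ 821.78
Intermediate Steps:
o(Y) = -2/(3*Y) (o(Y) = (-2/Y)/3 = -2/(3*Y))
v(B) = 10/3 (v(B) = 5*(-⅔/(-1)) = 5*(-⅔*(-1)) = 5*(⅔) = 10/3)
Z(D) = 2*D*(2 + D) (Z(D) = (2*D)*(2 + D) = 2*D*(2 + D))
X(F) = 4/3 (X(F) = -2 + 10/3 = 4/3)
(X(Z(1)) - 30)² = (4/3 - 30)² = (-86/3)² = 7396/9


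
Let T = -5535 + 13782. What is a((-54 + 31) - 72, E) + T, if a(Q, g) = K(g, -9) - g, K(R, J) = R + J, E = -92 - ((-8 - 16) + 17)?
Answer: 8238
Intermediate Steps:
E = -85 (E = -92 - (-24 + 17) = -92 - 1*(-7) = -92 + 7 = -85)
K(R, J) = J + R
a(Q, g) = -9 (a(Q, g) = (-9 + g) - g = -9)
T = 8247
a((-54 + 31) - 72, E) + T = -9 + 8247 = 8238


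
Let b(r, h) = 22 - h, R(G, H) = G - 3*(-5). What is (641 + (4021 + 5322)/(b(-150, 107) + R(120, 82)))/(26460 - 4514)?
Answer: 41393/1097300 ≈ 0.037723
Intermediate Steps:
R(G, H) = 15 + G (R(G, H) = G + 15 = 15 + G)
(641 + (4021 + 5322)/(b(-150, 107) + R(120, 82)))/(26460 - 4514) = (641 + (4021 + 5322)/((22 - 1*107) + (15 + 120)))/(26460 - 4514) = (641 + 9343/((22 - 107) + 135))/21946 = (641 + 9343/(-85 + 135))*(1/21946) = (641 + 9343/50)*(1/21946) = (41393/50)*(1/21946) = 41393/1097300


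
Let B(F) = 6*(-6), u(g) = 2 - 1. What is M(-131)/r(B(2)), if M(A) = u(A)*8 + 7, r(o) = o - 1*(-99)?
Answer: 5/21 ≈ 0.23810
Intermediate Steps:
u(g) = 1
B(F) = -36
r(o) = 99 + o (r(o) = o + 99 = 99 + o)
M(A) = 15 (M(A) = 1*8 + 7 = 8 + 7 = 15)
M(-131)/r(B(2)) = 15/(99 - 36) = 15/63 = 15*(1/63) = 5/21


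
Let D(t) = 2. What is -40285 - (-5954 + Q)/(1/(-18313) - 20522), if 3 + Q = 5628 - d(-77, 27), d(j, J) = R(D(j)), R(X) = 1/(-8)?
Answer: -40373040074621/1002185032 ≈ -40285.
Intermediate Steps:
R(X) = -1/8
d(j, J) = -1/8
Q = 45001/8 (Q = -3 + (5628 - 1*(-1/8)) = -3 + (5628 + 1/8) = -3 + 45025/8 = 45001/8 ≈ 5625.1)
-40285 - (-5954 + Q)/(1/(-18313) - 20522) = -40285 - (-5954 + 45001/8)/(1/(-18313) - 20522) = -40285 - (-2631)/(8*(-1/18313 - 20522)) = -40285 - (-2631)/(8*(-375819387/18313)) = -40285 - (-2631)*(-18313)/(8*375819387) = -40285 - 1*16060501/1002185032 = -40285 - 16060501/1002185032 = -40373040074621/1002185032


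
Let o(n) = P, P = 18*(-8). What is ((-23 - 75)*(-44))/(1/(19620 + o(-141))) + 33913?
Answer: 84014425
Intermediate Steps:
P = -144
o(n) = -144
((-23 - 75)*(-44))/(1/(19620 + o(-141))) + 33913 = ((-23 - 75)*(-44))/(1/(19620 - 144)) + 33913 = (-98*(-44))/(1/19476) + 33913 = 4312/(1/19476) + 33913 = 4312*19476 + 33913 = 83980512 + 33913 = 84014425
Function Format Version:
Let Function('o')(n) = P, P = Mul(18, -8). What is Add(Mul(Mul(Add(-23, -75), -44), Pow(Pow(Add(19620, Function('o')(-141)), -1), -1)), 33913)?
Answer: 84014425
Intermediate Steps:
P = -144
Function('o')(n) = -144
Add(Mul(Mul(Add(-23, -75), -44), Pow(Pow(Add(19620, Function('o')(-141)), -1), -1)), 33913) = Add(Mul(Mul(Add(-23, -75), -44), Pow(Pow(Add(19620, -144), -1), -1)), 33913) = Add(Mul(Mul(-98, -44), Pow(Pow(19476, -1), -1)), 33913) = Add(Mul(4312, Pow(Rational(1, 19476), -1)), 33913) = Add(Mul(4312, 19476), 33913) = Add(83980512, 33913) = 84014425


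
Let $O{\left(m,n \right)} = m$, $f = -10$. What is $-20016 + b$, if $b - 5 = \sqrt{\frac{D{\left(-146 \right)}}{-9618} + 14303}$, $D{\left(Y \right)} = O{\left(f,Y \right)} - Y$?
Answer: $-20011 + \frac{\sqrt{330777730731}}{4809} \approx -19891.0$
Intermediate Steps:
$D{\left(Y \right)} = -10 - Y$
$b = 5 + \frac{\sqrt{330777730731}}{4809}$ ($b = 5 + \sqrt{\frac{-10 - -146}{-9618} + 14303} = 5 + \sqrt{\left(-10 + 146\right) \left(- \frac{1}{9618}\right) + 14303} = 5 + \sqrt{136 \left(- \frac{1}{9618}\right) + 14303} = 5 + \sqrt{- \frac{68}{4809} + 14303} = 5 + \sqrt{\frac{68783059}{4809}} = 5 + \frac{\sqrt{330777730731}}{4809} \approx 124.6$)
$-20016 + b = -20016 + \left(5 + \frac{\sqrt{330777730731}}{4809}\right) = -20011 + \frac{\sqrt{330777730731}}{4809}$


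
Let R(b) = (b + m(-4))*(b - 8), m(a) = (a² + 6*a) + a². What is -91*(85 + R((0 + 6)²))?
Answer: -119847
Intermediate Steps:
m(a) = 2*a² + 6*a
R(b) = (-8 + b)*(8 + b) (R(b) = (b + 2*(-4)*(3 - 4))*(b - 8) = (b + 2*(-4)*(-1))*(-8 + b) = (b + 8)*(-8 + b) = (8 + b)*(-8 + b) = (-8 + b)*(8 + b))
-91*(85 + R((0 + 6)²)) = -91*(85 + (-64 + ((0 + 6)²)²)) = -91*(85 + (-64 + (6²)²)) = -91*(85 + (-64 + 36²)) = -91*(85 + (-64 + 1296)) = -91*(85 + 1232) = -91*1317 = -119847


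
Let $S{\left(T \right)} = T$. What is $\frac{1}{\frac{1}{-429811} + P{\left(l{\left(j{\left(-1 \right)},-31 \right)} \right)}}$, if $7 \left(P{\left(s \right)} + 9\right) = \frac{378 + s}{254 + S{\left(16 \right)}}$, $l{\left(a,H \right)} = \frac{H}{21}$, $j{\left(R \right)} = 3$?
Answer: $- \frac{17059198590}{150134311423} \approx -0.11363$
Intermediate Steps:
$l{\left(a,H \right)} = \frac{H}{21}$ ($l{\left(a,H \right)} = H \frac{1}{21} = \frac{H}{21}$)
$P{\left(s \right)} = - \frac{44}{5} + \frac{s}{1890}$ ($P{\left(s \right)} = -9 + \frac{\left(378 + s\right) \frac{1}{254 + 16}}{7} = -9 + \frac{\left(378 + s\right) \frac{1}{270}}{7} = -9 + \frac{\frac{7}{5} + \frac{s}{270}}{7} = -9 + \left(\frac{1}{5} + \frac{s}{1890}\right) = - \frac{44}{5} + \frac{s}{1890}$)
$\frac{1}{\frac{1}{-429811} + P{\left(l{\left(j{\left(-1 \right)},-31 \right)} \right)}} = \frac{1}{\frac{1}{-429811} - \left(\frac{44}{5} - \frac{\frac{1}{21} \left(-31\right)}{1890}\right)} = \frac{1}{- \frac{1}{429811} + \left(- \frac{44}{5} + \frac{1}{1890} \left(- \frac{31}{21}\right)\right)} = \frac{1}{- \frac{1}{429811} - \frac{349303}{39690}} = \frac{1}{- \frac{150134311423}{17059198590}} = - \frac{17059198590}{150134311423}$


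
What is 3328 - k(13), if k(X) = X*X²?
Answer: 1131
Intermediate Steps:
k(X) = X³
3328 - k(13) = 3328 - 1*13³ = 3328 - 1*2197 = 3328 - 2197 = 1131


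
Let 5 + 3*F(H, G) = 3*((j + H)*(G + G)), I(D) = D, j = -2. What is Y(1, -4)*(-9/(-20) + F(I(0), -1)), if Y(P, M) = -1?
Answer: -167/60 ≈ -2.7833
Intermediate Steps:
F(H, G) = -5/3 + 2*G*(-2 + H) (F(H, G) = -5/3 + (3*((-2 + H)*(G + G)))/3 = -5/3 + (3*((-2 + H)*(2*G)))/3 = -5/3 + (3*(2*G*(-2 + H)))/3 = -5/3 + (6*G*(-2 + H))/3 = -5/3 + 2*G*(-2 + H))
Y(1, -4)*(-9/(-20) + F(I(0), -1)) = -(-9/(-20) + (-5/3 - 4*(-1) + 2*(-1)*0)) = -(-9*(-1/20) + (-5/3 + 4 + 0)) = -(9/20 + 7/3) = -1*167/60 = -167/60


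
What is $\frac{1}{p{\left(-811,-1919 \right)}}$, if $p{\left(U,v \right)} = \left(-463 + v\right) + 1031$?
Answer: $- \frac{1}{1351} \approx -0.00074019$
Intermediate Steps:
$p{\left(U,v \right)} = 568 + v$
$\frac{1}{p{\left(-811,-1919 \right)}} = \frac{1}{568 - 1919} = \frac{1}{-1351} = - \frac{1}{1351}$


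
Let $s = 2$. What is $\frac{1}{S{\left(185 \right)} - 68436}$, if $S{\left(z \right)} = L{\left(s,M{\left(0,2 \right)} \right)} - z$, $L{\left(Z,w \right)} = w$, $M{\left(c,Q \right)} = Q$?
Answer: $- \frac{1}{68619} \approx -1.4573 \cdot 10^{-5}$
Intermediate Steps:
$S{\left(z \right)} = 2 - z$
$\frac{1}{S{\left(185 \right)} - 68436} = \frac{1}{\left(2 - 185\right) - 68436} = \frac{1}{-183 - 68436} = \frac{1}{-68619} = - \frac{1}{68619}$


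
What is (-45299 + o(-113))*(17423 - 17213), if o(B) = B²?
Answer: -6831300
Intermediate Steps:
(-45299 + o(-113))*(17423 - 17213) = (-45299 + (-113)²)*(17423 - 17213) = (-45299 + 12769)*210 = -32530*210 = -6831300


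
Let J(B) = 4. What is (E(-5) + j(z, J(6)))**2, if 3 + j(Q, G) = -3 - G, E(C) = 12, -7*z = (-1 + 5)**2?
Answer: 4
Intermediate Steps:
z = -16/7 (z = -(-1 + 5)**2/7 = -1/7*4**2 = -1/7*16 = -16/7 ≈ -2.2857)
j(Q, G) = -6 - G (j(Q, G) = -3 + (-3 - G) = -6 - G)
(E(-5) + j(z, J(6)))**2 = (12 + (-6 - 1*4))**2 = (12 + (-6 - 4))**2 = (12 - 10)**2 = 2**2 = 4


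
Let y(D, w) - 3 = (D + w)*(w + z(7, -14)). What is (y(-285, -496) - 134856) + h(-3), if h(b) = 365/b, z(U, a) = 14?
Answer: 724402/3 ≈ 2.4147e+5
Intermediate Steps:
y(D, w) = 3 + (14 + w)*(D + w) (y(D, w) = 3 + (D + w)*(w + 14) = 3 + (D + w)*(14 + w) = 3 + (14 + w)*(D + w))
(y(-285, -496) - 134856) + h(-3) = ((3 + (-496)**2 + 14*(-285) + 14*(-496) - 285*(-496)) - 134856) + 365/(-3) = ((3 + 246016 - 3990 - 6944 + 141360) - 134856) + 365*(-1/3) = (376445 - 134856) - 365/3 = 241589 - 365/3 = 724402/3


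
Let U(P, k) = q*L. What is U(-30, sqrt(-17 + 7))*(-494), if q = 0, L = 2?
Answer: 0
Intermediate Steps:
U(P, k) = 0 (U(P, k) = 0*2 = 0)
U(-30, sqrt(-17 + 7))*(-494) = 0*(-494) = 0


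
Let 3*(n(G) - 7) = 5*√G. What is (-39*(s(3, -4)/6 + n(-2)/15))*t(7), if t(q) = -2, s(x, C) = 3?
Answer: 377/5 + 26*I*√2/3 ≈ 75.4 + 12.257*I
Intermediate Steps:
n(G) = 7 + 5*√G/3 (n(G) = 7 + (5*√G)/3 = 7 + 5*√G/3)
(-39*(s(3, -4)/6 + n(-2)/15))*t(7) = -39*(3/6 + (7 + 5*√(-2)/3)/15)*(-2) = -39*(3*(⅙) + (7 + 5*(I*√2)/3)*(1/15))*(-2) = -39*(½ + (7 + 5*I*√2/3)*(1/15))*(-2) = -39*(½ + (7/15 + I*√2/9))*(-2) = -39*(29/30 + I*√2/9)*(-2) = (-377/10 - 13*I*√2/3)*(-2) = 377/5 + 26*I*√2/3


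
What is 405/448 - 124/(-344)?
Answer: 24359/19264 ≈ 1.2645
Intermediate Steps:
405/448 - 124/(-344) = 405*(1/448) - 124*(-1/344) = 405/448 + 31/86 = 24359/19264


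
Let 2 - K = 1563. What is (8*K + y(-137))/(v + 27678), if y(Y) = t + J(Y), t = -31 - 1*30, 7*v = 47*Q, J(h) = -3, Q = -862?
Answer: -10983/19154 ≈ -0.57341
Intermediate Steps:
K = -1561 (K = 2 - 1*1563 = 2 - 1563 = -1561)
v = -40514/7 (v = (47*(-862))/7 = (⅐)*(-40514) = -40514/7 ≈ -5787.7)
t = -61 (t = -31 - 30 = -61)
y(Y) = -64 (y(Y) = -61 - 3 = -64)
(8*K + y(-137))/(v + 27678) = (8*(-1561) - 64)/(-40514/7 + 27678) = (-12488 - 64)/(153232/7) = -12552*7/153232 = -10983/19154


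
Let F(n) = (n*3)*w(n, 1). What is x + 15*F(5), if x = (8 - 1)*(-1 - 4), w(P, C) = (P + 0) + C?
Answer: 1315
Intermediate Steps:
w(P, C) = C + P (w(P, C) = P + C = C + P)
x = -35 (x = 7*(-5) = -35)
F(n) = 3*n*(1 + n) (F(n) = (n*3)*(1 + n) = (3*n)*(1 + n) = 3*n*(1 + n))
x + 15*F(5) = -35 + 15*(3*5*(1 + 5)) = -35 + 15*(3*5*6) = -35 + 15*90 = -35 + 1350 = 1315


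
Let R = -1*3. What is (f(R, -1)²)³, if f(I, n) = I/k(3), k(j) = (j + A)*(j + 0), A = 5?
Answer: 1/262144 ≈ 3.8147e-6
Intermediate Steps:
R = -3
k(j) = j*(5 + j) (k(j) = (j + 5)*(j + 0) = (5 + j)*j = j*(5 + j))
f(I, n) = I/24 (f(I, n) = I/((3*(5 + 3))) = I/((3*8)) = I/24)
(f(R, -1)²)³ = (((1/24)*(-3))²)³ = ((-⅛)²)³ = (1/64)³ = 1/262144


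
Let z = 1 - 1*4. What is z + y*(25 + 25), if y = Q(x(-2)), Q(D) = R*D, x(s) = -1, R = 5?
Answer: -253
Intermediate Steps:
z = -3 (z = 1 - 4 = -3)
Q(D) = 5*D
y = -5 (y = 5*(-1) = -5)
z + y*(25 + 25) = -3 - 5*(25 + 25) = -3 - 5*50 = -3 - 250 = -253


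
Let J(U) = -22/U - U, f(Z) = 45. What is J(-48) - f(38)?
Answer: 83/24 ≈ 3.4583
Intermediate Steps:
J(U) = -U - 22/U
J(-48) - f(38) = (-1*(-48) - 22/(-48)) - 1*45 = (48 - 22*(-1/48)) - 45 = (48 + 11/24) - 45 = 1163/24 - 45 = 83/24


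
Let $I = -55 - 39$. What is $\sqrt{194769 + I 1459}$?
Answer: $\sqrt{57623} \approx 240.05$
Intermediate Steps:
$I = -94$ ($I = -55 - 39 = -94$)
$\sqrt{194769 + I 1459} = \sqrt{194769 - 137146} = \sqrt{57623}$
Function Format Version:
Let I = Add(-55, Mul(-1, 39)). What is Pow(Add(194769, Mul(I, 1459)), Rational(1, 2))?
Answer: Pow(57623, Rational(1, 2)) ≈ 240.05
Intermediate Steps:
I = -94 (I = Add(-55, -39) = -94)
Pow(Add(194769, Mul(I, 1459)), Rational(1, 2)) = Pow(Add(194769, Mul(-94, 1459)), Rational(1, 2)) = Pow(Add(194769, -137146), Rational(1, 2)) = Pow(57623, Rational(1, 2))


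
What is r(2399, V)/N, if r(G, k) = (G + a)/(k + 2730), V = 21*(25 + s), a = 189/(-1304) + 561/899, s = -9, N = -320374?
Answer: -2812899737/1151507304586464 ≈ -2.4428e-6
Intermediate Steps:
a = 561633/1172296 (a = 189*(-1/1304) + 561*(1/899) = -189/1304 + 561/899 = 561633/1172296 ≈ 0.47909)
V = 336 (V = 21*(25 - 9) = 21*16 = 336)
r(G, k) = (561633/1172296 + G)/(2730 + k) (r(G, k) = (G + 561633/1172296)/(k + 2730) = (561633/1172296 + G)/(2730 + k))
r(2399, V)/N = ((561633/1172296 + 2399)/(2730 + 336))/(-320374) = ((2812899737/1172296)/3066)*(-1/320374) = ((1/3066)*(2812899737/1172296))*(-1/320374) = (2812899737/3594259536)*(-1/320374) = -2812899737/1151507304586464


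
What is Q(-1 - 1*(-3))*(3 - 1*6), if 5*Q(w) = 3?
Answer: -9/5 ≈ -1.8000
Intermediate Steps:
Q(w) = 3/5 (Q(w) = (1/5)*3 = 3/5)
Q(-1 - 1*(-3))*(3 - 1*6) = 3*(3 - 1*6)/5 = 3*(3 - 6)/5 = (3/5)*(-3) = -9/5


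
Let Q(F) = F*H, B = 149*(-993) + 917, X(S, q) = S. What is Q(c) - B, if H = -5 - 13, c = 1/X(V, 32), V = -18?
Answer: 147041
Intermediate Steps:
B = -147040 (B = -147957 + 917 = -147040)
c = -1/18 (c = 1/(-18) = -1/18 ≈ -0.055556)
H = -18
Q(F) = -18*F (Q(F) = F*(-18) = -18*F)
Q(c) - B = -18*(-1/18) - 1*(-147040) = 1 + 147040 = 147041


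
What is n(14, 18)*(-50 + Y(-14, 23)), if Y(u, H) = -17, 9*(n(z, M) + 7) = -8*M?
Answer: 1541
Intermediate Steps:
n(z, M) = -7 - 8*M/9 (n(z, M) = -7 + (-8*M)/9 = -7 - 8*M/9)
n(14, 18)*(-50 + Y(-14, 23)) = (-7 - 8/9*18)*(-50 - 17) = (-7 - 16)*(-67) = -23*(-67) = 1541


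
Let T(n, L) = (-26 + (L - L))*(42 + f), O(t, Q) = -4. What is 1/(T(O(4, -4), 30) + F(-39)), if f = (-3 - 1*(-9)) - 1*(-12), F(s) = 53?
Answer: -1/1507 ≈ -0.00066357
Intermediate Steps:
f = 18 (f = (-3 + 9) + 12 = 6 + 12 = 18)
T(n, L) = -1560 (T(n, L) = (-26 + (L - L))*(42 + 18) = (-26 + 0)*60 = -26*60 = -1560)
1/(T(O(4, -4), 30) + F(-39)) = 1/(-1560 + 53) = 1/(-1507) = -1/1507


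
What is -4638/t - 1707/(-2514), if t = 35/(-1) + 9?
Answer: 1950719/10894 ≈ 179.06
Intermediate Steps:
t = -26 (t = 35*(-1) + 9 = -35 + 9 = -26)
-4638/t - 1707/(-2514) = -4638/(-26) - 1707/(-2514) = -4638*(-1/26) - 1707*(-1/2514) = 2319/13 + 569/838 = 1950719/10894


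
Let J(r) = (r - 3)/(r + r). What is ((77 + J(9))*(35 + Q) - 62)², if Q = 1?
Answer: 7409284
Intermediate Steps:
J(r) = (-3 + r)/(2*r) (J(r) = (-3 + r)/((2*r)) = (-3 + r)*(1/(2*r)) = (-3 + r)/(2*r))
((77 + J(9))*(35 + Q) - 62)² = ((77 + (½)*(-3 + 9)/9)*(35 + 1) - 62)² = ((77 + (½)*(⅑)*6)*36 - 62)² = ((77 + ⅓)*36 - 62)² = ((232/3)*36 - 62)² = (2784 - 62)² = 2722² = 7409284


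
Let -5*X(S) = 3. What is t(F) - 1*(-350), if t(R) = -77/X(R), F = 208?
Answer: 1435/3 ≈ 478.33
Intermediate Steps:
X(S) = -⅗ (X(S) = -⅕*3 = -⅗)
t(R) = 385/3 (t(R) = -77/(-⅗) = -77*(-5/3) = 385/3)
t(F) - 1*(-350) = 385/3 - 1*(-350) = 385/3 + 350 = 1435/3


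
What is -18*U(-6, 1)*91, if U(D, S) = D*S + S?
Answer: 8190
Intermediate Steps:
U(D, S) = S + D*S
-18*U(-6, 1)*91 = -18*(1 - 6)*91 = -18*(-5)*91 = 90*91 = 8190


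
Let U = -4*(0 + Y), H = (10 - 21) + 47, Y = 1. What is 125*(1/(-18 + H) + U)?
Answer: -8875/18 ≈ -493.06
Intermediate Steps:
H = 36 (H = -11 + 47 = 36)
U = -4 (U = -4*(0 + 1) = -4*1 = -4)
125*(1/(-18 + H) + U) = 125*(1/(-18 + 36) - 4) = 125*(1/18 - 4) = 125*(-71/18) = -8875/18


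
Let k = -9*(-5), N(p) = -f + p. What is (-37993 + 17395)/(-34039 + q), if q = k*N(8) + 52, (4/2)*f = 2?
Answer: 3433/5612 ≈ 0.61172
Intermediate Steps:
f = 1 (f = (½)*2 = 1)
N(p) = -1 + p (N(p) = -1*1 + p = -1 + p)
k = 45
q = 367 (q = 45*(-1 + 8) + 52 = 45*7 + 52 = 315 + 52 = 367)
(-37993 + 17395)/(-34039 + q) = (-37993 + 17395)/(-34039 + 367) = -20598/(-33672) = -20598*(-1/33672) = 3433/5612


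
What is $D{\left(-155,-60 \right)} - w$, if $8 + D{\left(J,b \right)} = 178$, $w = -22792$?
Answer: $22962$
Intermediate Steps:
$D{\left(J,b \right)} = 170$ ($D{\left(J,b \right)} = -8 + 178 = 170$)
$D{\left(-155,-60 \right)} - w = 170 - -22792 = 170 + 22792 = 22962$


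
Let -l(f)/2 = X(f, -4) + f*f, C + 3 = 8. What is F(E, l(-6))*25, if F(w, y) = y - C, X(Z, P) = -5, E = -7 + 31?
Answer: -1675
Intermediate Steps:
E = 24
C = 5 (C = -3 + 8 = 5)
l(f) = 10 - 2*f**2 (l(f) = -2*(-5 + f*f) = -2*(-5 + f**2) = 10 - 2*f**2)
F(w, y) = -5 + y (F(w, y) = y - 1*5 = y - 5 = -5 + y)
F(E, l(-6))*25 = (-5 + (10 - 2*(-6)**2))*25 = (-5 + (10 - 2*36))*25 = (-5 + (10 - 72))*25 = (-5 - 62)*25 = -67*25 = -1675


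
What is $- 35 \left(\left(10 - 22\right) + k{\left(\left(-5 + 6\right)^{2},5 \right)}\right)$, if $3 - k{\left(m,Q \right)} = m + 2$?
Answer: $420$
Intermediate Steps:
$k{\left(m,Q \right)} = 1 - m$ ($k{\left(m,Q \right)} = 3 - \left(m + 2\right) = 3 - \left(2 + m\right) = 1 - m$)
$- 35 \left(\left(10 - 22\right) + k{\left(\left(-5 + 6\right)^{2},5 \right)}\right) = - 35 \left(\left(10 - 22\right) + \left(1 - \left(-5 + 6\right)^{2}\right)\right) = - 35 \left(\left(10 - 22\right) + \left(1 - 1^{2}\right)\right) = - 35 \left(-12 + \left(1 - 1\right)\right) = - 35 \left(-12 + 0\right) = \left(-35\right) \left(-12\right) = 420$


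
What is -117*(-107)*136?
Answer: 1702584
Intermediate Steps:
-117*(-107)*136 = 12519*136 = 1702584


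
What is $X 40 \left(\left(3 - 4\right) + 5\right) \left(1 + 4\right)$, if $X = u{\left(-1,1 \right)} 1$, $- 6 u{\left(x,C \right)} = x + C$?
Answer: $0$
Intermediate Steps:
$u{\left(x,C \right)} = - \frac{C}{6} - \frac{x}{6}$ ($u{\left(x,C \right)} = - \frac{x + C}{6} = - \frac{C + x}{6} = - \frac{C}{6} - \frac{x}{6}$)
$X = 0$ ($X = \left(\left(- \frac{1}{6}\right) 1 - - \frac{1}{6}\right) 1 = \left(- \frac{1}{6} + \frac{1}{6}\right) 1 = 0 \cdot 1 = 0$)
$X 40 \left(\left(3 - 4\right) + 5\right) \left(1 + 4\right) = 0 \cdot 40 \left(\left(3 - 4\right) + 5\right) \left(1 + 4\right) = 0 \left(-1 + 5\right) 5 = 0 \cdot 4 \cdot 5 = 0 \cdot 20 = 0$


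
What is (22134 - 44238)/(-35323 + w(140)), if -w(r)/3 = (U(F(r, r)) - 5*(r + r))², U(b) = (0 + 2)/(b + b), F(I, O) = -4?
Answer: 353664/94678771 ≈ 0.0037354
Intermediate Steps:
U(b) = 1/b (U(b) = 2/((2*b)) = 2*(1/(2*b)) = 1/b)
w(r) = -3*(-¼ - 10*r)² (w(r) = -3*(1/(-4) - 5*(r + r))² = -3*(-¼ - 10*r)²)
(22134 - 44238)/(-35323 + w(140)) = (22134 - 44238)/(-35323 - 3*(1 + 40*140)²/16) = -22104/(-35323 - 3*(1 + 5600)²/16) = -22104/(-35323 - 3/16*5601²) = -22104/(-35323 - 3/16*31371201) = -22104/(-35323 - 94113603/16) = -22104/(-94678771/16) = -22104*(-16/94678771) = 353664/94678771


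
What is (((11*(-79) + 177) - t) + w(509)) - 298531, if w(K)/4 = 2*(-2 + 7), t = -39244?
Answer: -259939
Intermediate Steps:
w(K) = 40 (w(K) = 4*(2*(-2 + 7)) = 4*(2*5) = 4*10 = 40)
(((11*(-79) + 177) - t) + w(509)) - 298531 = (((11*(-79) + 177) - 1*(-39244)) + 40) - 298531 = (((-869 + 177) + 39244) + 40) - 298531 = ((-692 + 39244) + 40) - 298531 = (38552 + 40) - 298531 = 38592 - 298531 = -259939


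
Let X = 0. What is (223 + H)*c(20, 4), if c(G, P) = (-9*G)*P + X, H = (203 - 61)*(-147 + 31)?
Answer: 11699280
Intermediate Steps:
H = -16472 (H = 142*(-116) = -16472)
c(G, P) = -9*G*P (c(G, P) = (-9*G)*P + 0 = -9*G*P + 0 = -9*G*P)
(223 + H)*c(20, 4) = (223 - 16472)*(-9*20*4) = -16249*(-720) = 11699280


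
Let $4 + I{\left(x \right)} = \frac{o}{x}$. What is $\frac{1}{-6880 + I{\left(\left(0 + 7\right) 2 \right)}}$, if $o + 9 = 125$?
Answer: $- \frac{7}{48130} \approx -0.00014544$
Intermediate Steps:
$o = 116$ ($o = -9 + 125 = 116$)
$I{\left(x \right)} = -4 + \frac{116}{x}$
$\frac{1}{-6880 + I{\left(\left(0 + 7\right) 2 \right)}} = \frac{1}{-6880 - \left(4 - \frac{116}{\left(0 + 7\right) 2}\right)} = \frac{1}{-6880 - \left(4 - \frac{116}{7 \cdot 2}\right)} = \frac{1}{-6880 - \left(4 - \frac{116}{14}\right)} = \frac{1}{-6880 + \left(-4 + 116 \cdot \frac{1}{14}\right)} = \frac{1}{-6880 + \left(-4 + \frac{58}{7}\right)} = \frac{1}{-6880 + \frac{30}{7}} = \frac{1}{- \frac{48130}{7}} = - \frac{7}{48130}$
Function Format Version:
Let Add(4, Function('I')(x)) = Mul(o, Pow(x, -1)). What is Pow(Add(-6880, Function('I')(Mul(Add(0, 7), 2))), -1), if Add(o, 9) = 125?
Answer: Rational(-7, 48130) ≈ -0.00014544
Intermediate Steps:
o = 116 (o = Add(-9, 125) = 116)
Function('I')(x) = Add(-4, Mul(116, Pow(x, -1)))
Pow(Add(-6880, Function('I')(Mul(Add(0, 7), 2))), -1) = Pow(Add(-6880, Add(-4, Mul(116, Pow(Mul(Add(0, 7), 2), -1)))), -1) = Pow(Add(-6880, Add(-4, Mul(116, Pow(Mul(7, 2), -1)))), -1) = Pow(Add(-6880, Add(-4, Mul(116, Pow(14, -1)))), -1) = Pow(Add(-6880, Add(-4, Mul(116, Rational(1, 14)))), -1) = Pow(Add(-6880, Add(-4, Rational(58, 7))), -1) = Pow(Add(-6880, Rational(30, 7)), -1) = Pow(Rational(-48130, 7), -1) = Rational(-7, 48130)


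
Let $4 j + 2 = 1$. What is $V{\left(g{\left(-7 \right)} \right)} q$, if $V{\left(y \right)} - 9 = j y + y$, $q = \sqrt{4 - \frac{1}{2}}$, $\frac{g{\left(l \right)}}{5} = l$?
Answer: $- \frac{69 \sqrt{14}}{8} \approx -32.272$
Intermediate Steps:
$j = - \frac{1}{4}$ ($j = - \frac{1}{2} + \frac{1}{4} \cdot 1 = - \frac{1}{2} + \frac{1}{4} = - \frac{1}{4} \approx -0.25$)
$g{\left(l \right)} = 5 l$
$q = \frac{\sqrt{14}}{2}$ ($q = \sqrt{4 - \frac{1}{2}} = \sqrt{\frac{7}{2}} = \frac{\sqrt{14}}{2} \approx 1.8708$)
$V{\left(y \right)} = 9 + \frac{3 y}{4}$ ($V{\left(y \right)} = 9 + \left(- \frac{y}{4} + y\right) = 9 + \frac{3 y}{4}$)
$V{\left(g{\left(-7 \right)} \right)} q = \left(9 + \frac{3 \cdot 5 \left(-7\right)}{4}\right) \frac{\sqrt{14}}{2} = \left(9 + \frac{3}{4} \left(-35\right)\right) \frac{\sqrt{14}}{2} = \left(9 - \frac{105}{4}\right) \frac{\sqrt{14}}{2} = - \frac{69 \frac{\sqrt{14}}{2}}{4} = - \frac{69 \sqrt{14}}{8}$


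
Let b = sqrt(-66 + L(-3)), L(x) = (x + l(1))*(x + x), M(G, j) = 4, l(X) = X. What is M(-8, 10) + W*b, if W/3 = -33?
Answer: 4 - 297*I*sqrt(6) ≈ 4.0 - 727.5*I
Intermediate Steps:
W = -99 (W = 3*(-33) = -99)
L(x) = 2*x*(1 + x) (L(x) = (x + 1)*(x + x) = (1 + x)*(2*x) = 2*x*(1 + x))
b = 3*I*sqrt(6) (b = sqrt(-66 + 2*(-3)*(1 - 3)) = sqrt(-66 + 2*(-3)*(-2)) = sqrt(-66 + 12) = sqrt(-54) = 3*I*sqrt(6) ≈ 7.3485*I)
M(-8, 10) + W*b = 4 - 297*I*sqrt(6)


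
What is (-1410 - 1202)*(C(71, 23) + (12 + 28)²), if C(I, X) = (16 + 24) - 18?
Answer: -4236664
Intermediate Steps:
C(I, X) = 22 (C(I, X) = 40 - 18 = 22)
(-1410 - 1202)*(C(71, 23) + (12 + 28)²) = (-1410 - 1202)*(22 + (12 + 28)²) = -2612*(22 + 40²) = -2612*(22 + 1600) = -2612*1622 = -4236664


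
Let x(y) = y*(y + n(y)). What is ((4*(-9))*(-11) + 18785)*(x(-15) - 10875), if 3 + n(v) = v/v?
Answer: -203702220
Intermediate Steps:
n(v) = -2 (n(v) = -3 + v/v = -3 + 1 = -2)
x(y) = y*(-2 + y) (x(y) = y*(y - 2) = y*(-2 + y))
((4*(-9))*(-11) + 18785)*(x(-15) - 10875) = ((4*(-9))*(-11) + 18785)*(-15*(-2 - 15) - 10875) = (-36*(-11) + 18785)*(-15*(-17) - 10875) = (396 + 18785)*(255 - 10875) = 19181*(-10620) = -203702220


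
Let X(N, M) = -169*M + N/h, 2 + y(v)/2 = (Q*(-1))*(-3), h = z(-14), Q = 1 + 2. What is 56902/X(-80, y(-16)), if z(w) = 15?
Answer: -85353/3557 ≈ -23.996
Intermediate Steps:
Q = 3
h = 15
y(v) = 14 (y(v) = -4 + 2*((3*(-1))*(-3)) = -4 + 2*(-3*(-3)) = -4 + 2*9 = -4 + 18 = 14)
X(N, M) = -169*M + N/15
56902/X(-80, y(-16)) = 56902/(-169*14 + (1/15)*(-80)) = 56902/(-2366 - 16/3) = 56902/(-7114/3) = 56902*(-3/7114) = -85353/3557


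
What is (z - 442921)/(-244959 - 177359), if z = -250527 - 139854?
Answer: 416651/211159 ≈ 1.9732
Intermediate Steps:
z = -390381
(z - 442921)/(-244959 - 177359) = (-390381 - 442921)/(-244959 - 177359) = -833302/(-422318) = -833302*(-1/422318) = 416651/211159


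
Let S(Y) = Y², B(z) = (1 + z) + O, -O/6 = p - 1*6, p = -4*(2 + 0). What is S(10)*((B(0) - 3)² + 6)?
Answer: 673000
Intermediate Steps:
p = -8 (p = -4*2 = -8)
O = 84 (O = -6*(-8 - 1*6) = -6*(-8 - 6) = -6*(-14) = 84)
B(z) = 85 + z (B(z) = (1 + z) + 84 = 85 + z)
S(10)*((B(0) - 3)² + 6) = 10²*(((85 + 0) - 3)² + 6) = 100*((85 - 3)² + 6) = 100*(82² + 6) = 100*(6724 + 6) = 100*6730 = 673000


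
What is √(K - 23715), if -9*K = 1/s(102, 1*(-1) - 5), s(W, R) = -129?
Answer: I*√3551771706/387 ≈ 154.0*I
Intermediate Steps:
K = 1/1161 (K = -⅑/(-129) = -⅑*(-1/129) = 1/1161 ≈ 0.00086133)
√(K - 23715) = √(1/1161 - 23715) = √(-27533114/1161) = I*√3551771706/387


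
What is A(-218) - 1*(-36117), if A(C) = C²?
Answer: 83641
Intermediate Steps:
A(-218) - 1*(-36117) = (-218)² - 1*(-36117) = 47524 + 36117 = 83641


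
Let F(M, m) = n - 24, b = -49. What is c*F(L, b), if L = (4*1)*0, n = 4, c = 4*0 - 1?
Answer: 20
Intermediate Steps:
c = -1 (c = 0 - 1 = -1)
L = 0 (L = 4*0 = 0)
F(M, m) = -20 (F(M, m) = 4 - 24 = -20)
c*F(L, b) = -1*(-20) = 20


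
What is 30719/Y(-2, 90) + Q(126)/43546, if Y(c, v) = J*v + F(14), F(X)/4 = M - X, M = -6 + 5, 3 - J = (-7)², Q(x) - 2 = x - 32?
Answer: -668643187/91446600 ≈ -7.3118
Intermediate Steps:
Q(x) = -30 + x (Q(x) = 2 + (x - 32) = 2 + (-32 + x) = -30 + x)
J = -46 (J = 3 - 1*(-7)² = 3 - 1*49 = 3 - 49 = -46)
M = -1
F(X) = -4 - 4*X (F(X) = 4*(-1 - X) = -4 - 4*X)
Y(c, v) = -60 - 46*v (Y(c, v) = -46*v + (-4 - 4*14) = -46*v + (-4 - 56) = -46*v - 60 = -60 - 46*v)
30719/Y(-2, 90) + Q(126)/43546 = 30719/(-60 - 46*90) + (-30 + 126)/43546 = 30719/(-60 - 4140) + 96*(1/43546) = 30719/(-4200) + 48/21773 = 30719*(-1/4200) + 48/21773 = -30719/4200 + 48/21773 = -668643187/91446600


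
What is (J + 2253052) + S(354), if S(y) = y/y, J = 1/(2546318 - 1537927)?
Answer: 2271958367724/1008391 ≈ 2.2531e+6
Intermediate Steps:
J = 1/1008391 ≈ 9.9168e-7
S(y) = 1
(J + 2253052) + S(354) = (1/1008391 + 2253052) + 1 = 2271957359333/1008391 + 1 = 2271958367724/1008391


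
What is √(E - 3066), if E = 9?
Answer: I*√3057 ≈ 55.29*I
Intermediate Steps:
√(E - 3066) = √(9 - 3066) = √(-3057) = I*√3057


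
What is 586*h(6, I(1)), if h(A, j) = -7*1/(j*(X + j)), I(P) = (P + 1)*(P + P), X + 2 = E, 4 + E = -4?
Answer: 2051/12 ≈ 170.92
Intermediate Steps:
E = -8 (E = -4 - 4 = -8)
X = -10 (X = -2 - 8 = -10)
I(P) = 2*P*(1 + P) (I(P) = (1 + P)*(2*P) = 2*P*(1 + P))
h(A, j) = -7/(j*(-10 + j)) (h(A, j) = -7*1/(j*(-10 + j)) = -7/(j*(-10 + j)))
586*h(6, I(1)) = 586*(-7/((2*1*(1 + 1))*(-10 + 2*1*(1 + 1)))) = 586*(-7/((2*1*2)*(-10 + 2*1*2))) = 586*(-7/(4*(-10 + 4))) = 586*(-7*¼/(-6)) = 586*(-7*¼*(-⅙)) = 586*(7/24) = 2051/12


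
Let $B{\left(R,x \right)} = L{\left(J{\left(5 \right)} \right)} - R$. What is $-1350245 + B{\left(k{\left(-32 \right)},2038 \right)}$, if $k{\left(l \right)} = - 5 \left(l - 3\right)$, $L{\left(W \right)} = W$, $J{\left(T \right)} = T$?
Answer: $-1350415$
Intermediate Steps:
$k{\left(l \right)} = 15 - 5 l$ ($k{\left(l \right)} = - 5 \left(-3 + l\right) = 15 - 5 l$)
$B{\left(R,x \right)} = 5 - R$
$-1350245 + B{\left(k{\left(-32 \right)},2038 \right)} = -1350245 - \left(10 + 160\right) = -1350245 + \left(5 - \left(15 + 160\right)\right) = -1350245 + \left(5 - 175\right) = -1350245 - 170 = -1350415$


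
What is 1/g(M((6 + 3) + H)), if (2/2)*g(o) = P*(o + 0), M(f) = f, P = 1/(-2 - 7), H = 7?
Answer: -9/16 ≈ -0.56250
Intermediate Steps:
P = -⅑ (P = 1/(-9) = -⅑ ≈ -0.11111)
g(o) = -o/9 (g(o) = -(o + 0)/9 = -o/9)
1/g(M((6 + 3) + H)) = 1/(-((6 + 3) + 7)/9) = 1/(-(9 + 7)/9) = 1/(-⅑*16) = 1/(-16/9) = -9/16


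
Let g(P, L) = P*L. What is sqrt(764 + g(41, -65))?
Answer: I*sqrt(1901) ≈ 43.6*I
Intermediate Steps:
g(P, L) = L*P
sqrt(764 + g(41, -65)) = sqrt(764 - 65*41) = sqrt(764 - 2665) = sqrt(-1901) = I*sqrt(1901)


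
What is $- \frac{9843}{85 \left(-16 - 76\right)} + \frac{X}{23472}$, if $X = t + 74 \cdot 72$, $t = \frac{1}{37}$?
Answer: $\frac{148380919}{99873360} \approx 1.4857$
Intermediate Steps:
$t = \frac{1}{37} \approx 0.027027$
$X = \frac{197137}{37}$ ($X = \frac{1}{37} + 74 \cdot 72 = \frac{1}{37} + 5328 = \frac{197137}{37} \approx 5328.0$)
$- \frac{9843}{85 \left(-16 - 76\right)} + \frac{X}{23472} = - \frac{9843}{85 \left(-16 - 76\right)} + \frac{197137}{37 \cdot 23472} = - \frac{9843}{85 \left(-92\right)} + \frac{197137}{37} \cdot \frac{1}{23472} = - \frac{9843}{-7820} + \frac{197137}{868464} = \left(-9843\right) \left(- \frac{1}{7820}\right) + \frac{197137}{868464} = \frac{579}{460} + \frac{197137}{868464} = \frac{148380919}{99873360}$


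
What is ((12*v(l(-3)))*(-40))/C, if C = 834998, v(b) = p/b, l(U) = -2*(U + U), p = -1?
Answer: 20/417499 ≈ 4.7904e-5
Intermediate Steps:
l(U) = -4*U
v(b) = -1/b
((12*v(l(-3)))*(-40))/C = ((12*(-1/((-4*(-3)))))*(-40))/834998 = ((12*(-1/12))*(-40))*(1/834998) = -1*(-40)*(1/834998) = 40*(1/834998) = 20/417499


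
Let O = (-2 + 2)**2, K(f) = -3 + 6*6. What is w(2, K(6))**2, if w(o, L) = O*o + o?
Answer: 4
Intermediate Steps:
K(f) = 33 (K(f) = -3 + 36 = 33)
O = 0 (O = 0**2 = 0)
w(o, L) = o (w(o, L) = 0*o + o = 0 + o = o)
w(2, K(6))**2 = 2**2 = 4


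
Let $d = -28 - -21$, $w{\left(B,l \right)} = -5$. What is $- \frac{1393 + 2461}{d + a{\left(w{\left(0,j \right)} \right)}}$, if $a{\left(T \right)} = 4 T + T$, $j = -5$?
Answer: $\frac{1927}{16} \approx 120.44$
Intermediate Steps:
$a{\left(T \right)} = 5 T$
$d = -7$ ($d = -28 + 21 = -7$)
$- \frac{1393 + 2461}{d + a{\left(w{\left(0,j \right)} \right)}} = - \frac{1393 + 2461}{-7 + 5 \left(-5\right)} = - \frac{3854}{-7 - 25} = - \frac{3854}{-32} = - \frac{3854 \left(-1\right)}{32} = \left(-1\right) \left(- \frac{1927}{16}\right) = \frac{1927}{16}$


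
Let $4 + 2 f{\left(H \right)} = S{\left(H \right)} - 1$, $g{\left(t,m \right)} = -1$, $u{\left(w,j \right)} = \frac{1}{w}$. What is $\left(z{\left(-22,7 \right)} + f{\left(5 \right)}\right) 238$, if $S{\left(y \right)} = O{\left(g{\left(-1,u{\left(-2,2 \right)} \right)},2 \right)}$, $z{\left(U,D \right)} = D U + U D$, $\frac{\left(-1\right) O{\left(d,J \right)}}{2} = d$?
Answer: $-73661$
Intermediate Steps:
$O{\left(d,J \right)} = - 2 d$
$z{\left(U,D \right)} = 2 D U$ ($z{\left(U,D \right)} = D U + D U = 2 D U$)
$S{\left(y \right)} = 2$ ($S{\left(y \right)} = \left(-2\right) \left(-1\right) = 2$)
$f{\left(H \right)} = - \frac{3}{2}$ ($f{\left(H \right)} = -2 + \frac{2 - 1}{2} = -2 + \frac{1}{2} \cdot 1 = -2 + \frac{1}{2} = - \frac{3}{2}$)
$\left(z{\left(-22,7 \right)} + f{\left(5 \right)}\right) 238 = \left(2 \cdot 7 \left(-22\right) - \frac{3}{2}\right) 238 = \left(-308 - \frac{3}{2}\right) 238 = \left(- \frac{619}{2}\right) 238 = -73661$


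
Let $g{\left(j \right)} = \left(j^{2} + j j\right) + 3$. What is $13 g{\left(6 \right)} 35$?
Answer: $34125$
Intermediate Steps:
$g{\left(j \right)} = 3 + 2 j^{2}$ ($g{\left(j \right)} = \left(j^{2} + j^{2}\right) + 3 = 2 j^{2} + 3 = 3 + 2 j^{2}$)
$13 g{\left(6 \right)} 35 = 13 \left(3 + 2 \cdot 6^{2}\right) 35 = 13 \left(3 + 2 \cdot 36\right) 35 = 13 \left(3 + 72\right) 35 = 13 \cdot 75 \cdot 35 = 975 \cdot 35 = 34125$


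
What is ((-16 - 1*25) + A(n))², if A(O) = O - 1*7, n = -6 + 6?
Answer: 2304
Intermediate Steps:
n = 0
A(O) = -7 + O (A(O) = O - 7 = -7 + O)
((-16 - 1*25) + A(n))² = ((-16 - 1*25) + (-7 + 0))² = ((-16 - 25) - 7)² = (-41 - 7)² = (-48)² = 2304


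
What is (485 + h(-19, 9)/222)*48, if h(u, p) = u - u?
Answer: 23280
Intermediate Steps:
h(u, p) = 0
(485 + h(-19, 9)/222)*48 = (485 + 0/222)*48 = (485 + 0*(1/222))*48 = (485 + 0)*48 = 485*48 = 23280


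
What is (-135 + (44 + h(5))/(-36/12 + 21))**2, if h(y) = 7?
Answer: 628849/36 ≈ 17468.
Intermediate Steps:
(-135 + (44 + h(5))/(-36/12 + 21))**2 = (-135 + (44 + 7)/(-36/12 + 21))**2 = (-135 + 51/(-36*1/12 + 21))**2 = (-135 + 51/(-3 + 21))**2 = (-135 + 51/18)**2 = (-135 + 51*(1/18))**2 = (-135 + 17/6)**2 = (-793/6)**2 = 628849/36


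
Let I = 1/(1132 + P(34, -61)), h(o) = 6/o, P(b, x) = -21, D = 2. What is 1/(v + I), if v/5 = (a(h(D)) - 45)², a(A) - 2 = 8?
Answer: 1111/6804876 ≈ 0.00016327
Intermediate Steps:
a(A) = 10 (a(A) = 2 + 8 = 10)
v = 6125 (v = 5*(10 - 45)² = 5*(-35)² = 5*1225 = 6125)
I = 1/1111 (I = 1/(1132 - 21) = 1/1111 ≈ 0.00090009)
1/(v + I) = 1/(6125 + 1/1111) = 1/(6804876/1111) = 1111/6804876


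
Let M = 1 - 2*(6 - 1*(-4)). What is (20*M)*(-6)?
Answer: 2280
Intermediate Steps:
M = -19 (M = 1 - 2*(6 + 4) = 1 - 2*10 = 1 - 20 = -19)
(20*M)*(-6) = (20*(-19))*(-6) = -380*(-6) = 2280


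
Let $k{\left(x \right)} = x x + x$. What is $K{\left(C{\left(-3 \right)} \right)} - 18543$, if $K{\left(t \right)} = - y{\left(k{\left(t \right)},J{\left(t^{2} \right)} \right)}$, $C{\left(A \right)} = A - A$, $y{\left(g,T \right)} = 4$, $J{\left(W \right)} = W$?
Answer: $-18547$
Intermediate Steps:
$k{\left(x \right)} = x + x^{2}$ ($k{\left(x \right)} = x^{2} + x = x + x^{2}$)
$C{\left(A \right)} = 0$
$K{\left(t \right)} = -4$ ($K{\left(t \right)} = \left(-1\right) 4 = -4$)
$K{\left(C{\left(-3 \right)} \right)} - 18543 = -4 - 18543 = -18547$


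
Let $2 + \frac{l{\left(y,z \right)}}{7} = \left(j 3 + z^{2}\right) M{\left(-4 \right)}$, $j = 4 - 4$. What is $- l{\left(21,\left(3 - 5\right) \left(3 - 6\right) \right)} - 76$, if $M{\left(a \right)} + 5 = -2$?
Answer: $1702$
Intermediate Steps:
$M{\left(a \right)} = -7$ ($M{\left(a \right)} = -5 - 2 = -7$)
$j = 0$ ($j = 4 - 4 = 0$)
$l{\left(y,z \right)} = -14 - 49 z^{2}$ ($l{\left(y,z \right)} = -14 + 7 \left(0 \cdot 3 + z^{2}\right) \left(-7\right) = -14 + 7 \left(0 + z^{2}\right) \left(-7\right) = -14 + 7 z^{2} \left(-7\right) = -14 + 7 \left(- 7 z^{2}\right) = -14 - 49 z^{2}$)
$- l{\left(21,\left(3 - 5\right) \left(3 - 6\right) \right)} - 76 = - (-14 - 49 \left(\left(3 - 5\right) \left(3 - 6\right)\right)^{2}) - 76 = - (-14 - 49 \left(\left(-2\right) \left(-3\right)\right)^{2}) - 76 = - (-14 - 49 \cdot 6^{2}) - 76 = - (-14 - 1764) - 76 = \left(-1\right) \left(-1778\right) - 76 = 1778 - 76 = 1702$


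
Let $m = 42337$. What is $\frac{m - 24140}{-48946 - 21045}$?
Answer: $- \frac{18197}{69991} \approx -0.25999$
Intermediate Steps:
$\frac{m - 24140}{-48946 - 21045} = \frac{42337 - 24140}{-48946 - 21045} = \frac{18197}{-69991} = 18197 \left(- \frac{1}{69991}\right) = - \frac{18197}{69991}$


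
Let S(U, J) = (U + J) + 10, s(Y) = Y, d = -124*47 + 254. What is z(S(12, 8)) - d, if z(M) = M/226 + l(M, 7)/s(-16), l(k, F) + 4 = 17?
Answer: 10076563/1808 ≈ 5573.3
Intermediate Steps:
d = -5574 (d = -5828 + 254 = -5574)
S(U, J) = 10 + J + U (S(U, J) = (J + U) + 10 = 10 + J + U)
l(k, F) = 13 (l(k, F) = -4 + 17 = 13)
z(M) = -13/16 + M/226 (z(M) = M/226 + 13/(-16) = M*(1/226) + 13*(-1/16) = M/226 - 13/16 = -13/16 + M/226)
z(S(12, 8)) - d = (-13/16 + (10 + 8 + 12)/226) - 1*(-5574) = (-13/16 + (1/226)*30) + 5574 = (-13/16 + 15/113) + 5574 = -1229/1808 + 5574 = 10076563/1808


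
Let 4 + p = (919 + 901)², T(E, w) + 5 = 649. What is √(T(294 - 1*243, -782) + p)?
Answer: 4*√207065 ≈ 1820.2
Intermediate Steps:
T(E, w) = 644 (T(E, w) = -5 + 649 = 644)
p = 3312396 (p = -4 + (919 + 901)² = -4 + 1820² = -4 + 3312400 = 3312396)
√(T(294 - 1*243, -782) + p) = √(644 + 3312396) = √3313040 = 4*√207065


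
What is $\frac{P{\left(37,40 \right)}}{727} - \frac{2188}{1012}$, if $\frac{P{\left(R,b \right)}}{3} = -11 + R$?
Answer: $- \frac{377935}{183931} \approx -2.0548$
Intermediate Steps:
$P{\left(R,b \right)} = -33 + 3 R$ ($P{\left(R,b \right)} = 3 \left(-11 + R\right) = -33 + 3 R$)
$\frac{P{\left(37,40 \right)}}{727} - \frac{2188}{1012} = \frac{-33 + 3 \cdot 37}{727} - \frac{2188}{1012} = \left(-33 + 111\right) \frac{1}{727} - \frac{547}{253} = 78 \cdot \frac{1}{727} - \frac{547}{253} = \frac{78}{727} - \frac{547}{253} = - \frac{377935}{183931}$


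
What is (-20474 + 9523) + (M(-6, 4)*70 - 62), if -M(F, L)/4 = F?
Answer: -9333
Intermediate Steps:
M(F, L) = -4*F
(-20474 + 9523) + (M(-6, 4)*70 - 62) = (-20474 + 9523) + (-4*(-6)*70 - 62) = -10951 + (24*70 - 62) = -10951 + (1680 - 62) = -10951 + 1618 = -9333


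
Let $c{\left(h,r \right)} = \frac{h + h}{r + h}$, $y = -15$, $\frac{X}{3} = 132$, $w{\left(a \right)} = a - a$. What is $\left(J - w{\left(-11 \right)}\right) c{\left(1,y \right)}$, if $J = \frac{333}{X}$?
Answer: $- \frac{37}{308} \approx -0.12013$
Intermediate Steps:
$w{\left(a \right)} = 0$
$X = 396$ ($X = 3 \cdot 132 = 396$)
$c{\left(h,r \right)} = \frac{2 h}{h + r}$
$J = \frac{37}{44}$ ($J = \frac{333}{396} = 333 \cdot \frac{1}{396} = \frac{37}{44} \approx 0.84091$)
$\left(J - w{\left(-11 \right)}\right) c{\left(1,y \right)} = \left(\frac{37}{44} - 0\right) 2 \cdot 1 \frac{1}{1 - 15} = \left(\frac{37}{44} + 0\right) 2 \cdot 1 \frac{1}{-14} = \frac{37 \cdot 2 \cdot 1 \left(- \frac{1}{14}\right)}{44} = \frac{37}{44} \left(- \frac{1}{7}\right) = - \frac{37}{308}$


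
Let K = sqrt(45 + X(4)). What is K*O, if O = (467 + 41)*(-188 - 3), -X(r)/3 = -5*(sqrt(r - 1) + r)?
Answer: -97028*sqrt(105 + 15*sqrt(3)) ≈ -1.1105e+6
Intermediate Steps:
X(r) = 15*r + 15*sqrt(-1 + r) (X(r) = -(-15)*(sqrt(r - 1) + r) = -(-15)*(sqrt(-1 + r) + r) = -(-15)*(r + sqrt(-1 + r)) = -3*(-5*r - 5*sqrt(-1 + r)) = 15*r + 15*sqrt(-1 + r))
O = -97028 (O = 508*(-191) = -97028)
K = sqrt(105 + 15*sqrt(3)) (K = sqrt(45 + (15*4 + 15*sqrt(-1 + 4))) = sqrt(45 + (60 + 15*sqrt(3))) = sqrt(105 + 15*sqrt(3)) ≈ 11.445)
K*O = sqrt(105 + 15*sqrt(3))*(-97028) = -97028*sqrt(105 + 15*sqrt(3))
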